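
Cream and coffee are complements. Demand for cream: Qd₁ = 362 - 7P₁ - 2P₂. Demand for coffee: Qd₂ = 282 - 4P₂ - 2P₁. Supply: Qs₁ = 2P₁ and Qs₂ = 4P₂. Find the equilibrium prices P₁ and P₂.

P₁ = 583/17, P₂ = 907/34

Market 1: 362 - 7P₁ - 2P₂ = 2P₁ → 9P₁ + 2P₂ = 362.
Market 2: 8P₂ + 2P₁ = 282.
Eliminating P₂: 8×(1) − 2×(2) gives 68P₁ = 2332, so P₁ = 583/17.
Back-substitute into (2): P₂ = (282 − 2×583/17) / 8 = 907/34.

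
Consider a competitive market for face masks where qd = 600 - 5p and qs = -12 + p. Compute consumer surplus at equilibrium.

Consumer surplus = 810

Equilibrium: 600 - 5p = -12 + p gives p* = 102, q* = 90.
Demand choke price (qd = 0): p = 120.
CS = ½(120 − 102)(90) = 810.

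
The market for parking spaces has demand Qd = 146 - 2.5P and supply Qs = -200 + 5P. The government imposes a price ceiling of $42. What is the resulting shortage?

Equilibrium price would be P* = 692/15, so the ceiling at 42 binds.
At P = 42: Qd = 146 − 2.5(42) = 41, Qs = -200 + 5(42) = 10.
Shortage = 41 − 10 = 31.

Shortage = 31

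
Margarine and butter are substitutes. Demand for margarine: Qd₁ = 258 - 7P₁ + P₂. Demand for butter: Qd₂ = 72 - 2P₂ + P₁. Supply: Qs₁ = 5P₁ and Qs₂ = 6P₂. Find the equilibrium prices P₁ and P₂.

Market 1: 258 - 7P₁ + P₂ = 5P₁ → 12P₁ - P₂ = 258.
Market 2: 8P₂ - P₁ = 72.
Eliminating P₂: 8×(1) + 1×(2) gives 95P₁ = 2136, so P₁ = 2136/95.
Back-substitute into (2): P₂ = (72 + 1×2136/95) / 8 = 1122/95.

P₁ = 2136/95, P₂ = 1122/95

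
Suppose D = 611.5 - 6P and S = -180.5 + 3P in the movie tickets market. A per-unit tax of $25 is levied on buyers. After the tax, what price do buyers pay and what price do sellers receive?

Pre-tax equilibrium: P* = 88, Q* = 83.5.
Tax on buyers shifts demand to D = 611.5 − 6(P + 25) = 461.5 - 6P.
461.5 - 6P = -180.5 + 3P gives seller price Ps = 214/3; buyers pay Pb = 214/3 + 25 = 289/3.
New quantity: Q = 611.5 − 6(289/3) = 33.5.

Buyers pay 289/3, sellers receive 214/3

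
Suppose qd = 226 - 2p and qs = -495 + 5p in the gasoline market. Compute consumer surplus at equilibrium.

Equilibrium: 226 - 2p = -495 + 5p gives p* = 103, q* = 20.
Demand choke price (qd = 0): p = 113.
CS = ½(113 − 103)(20) = 100.

Consumer surplus = 100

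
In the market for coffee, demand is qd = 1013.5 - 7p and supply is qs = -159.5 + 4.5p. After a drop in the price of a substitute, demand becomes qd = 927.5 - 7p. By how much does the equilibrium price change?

Δp = -172/23

Original equilibrium: p* = 102, q* = 299.5.
New equilibrium: 927.5 - 7p = -159.5 + 4.5p, so 1087 = 11.5p and p' = 2174/23; q' = 927.5 − 7(2174/23) = 12229/46.
Change in price: 2174/23 − 102 = -172/23.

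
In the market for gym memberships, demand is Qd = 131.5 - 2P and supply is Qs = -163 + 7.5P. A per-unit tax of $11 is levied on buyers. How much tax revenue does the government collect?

Pre-tax equilibrium: P* = 31, Q* = 69.5.
Tax on buyers shifts demand to Qd = 131.5 − 2(P + 11) = 109.5 - 2P.
109.5 - 2P = -163 + 7.5P gives seller price Ps = 545/19; buyers pay Pb = 545/19 + 11 = 754/19.
New quantity: Q = 131.5 − 2(754/19) = 1981/38.
Revenue = 11 × 1981/38 = 21791/38.

Tax revenue = 21791/38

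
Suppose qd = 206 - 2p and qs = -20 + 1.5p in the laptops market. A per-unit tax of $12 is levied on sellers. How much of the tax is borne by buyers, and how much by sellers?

Buyers bear 36/7, sellers bear 48/7

Pre-tax equilibrium: p* = 452/7, q* = 538/7.
Tax on sellers shifts supply to qs = -20 + 1.5(p − 12) = -38 + 1.5p.
206 - 2p = -38 + 1.5p gives buyer price pb = 488/7; sellers receive ps = 488/7 − 12 = 404/7.
New quantity: q = 206 − 2(488/7) = 466/7.
Buyer burden = 488/7 − 452/7 = 36/7; seller burden = 452/7 − 404/7 = 48/7.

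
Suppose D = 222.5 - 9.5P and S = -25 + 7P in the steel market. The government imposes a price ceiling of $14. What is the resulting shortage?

Shortage = 16.5

Equilibrium price would be P* = 15, so the ceiling at 14 binds.
At P = 14: D = 222.5 − 9.5(14) = 89.5, S = -25 + 7(14) = 73.
Shortage = 89.5 − 73 = 16.5.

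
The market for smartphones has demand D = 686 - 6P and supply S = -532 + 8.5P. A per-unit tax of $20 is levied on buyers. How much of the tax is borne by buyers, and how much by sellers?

Buyers bear 340/29, sellers bear 240/29

Pre-tax equilibrium: P* = 84, Q* = 182.
Tax on buyers shifts demand to D = 686 − 6(P + 20) = 566 - 6P.
566 - 6P = -532 + 8.5P gives seller price Ps = 2196/29; buyers pay Pb = 2196/29 + 20 = 2776/29.
New quantity: Q = 686 − 6(2776/29) = 3238/29.
Buyer burden = 2776/29 − 84 = 340/29; seller burden = 84 − 2196/29 = 240/29.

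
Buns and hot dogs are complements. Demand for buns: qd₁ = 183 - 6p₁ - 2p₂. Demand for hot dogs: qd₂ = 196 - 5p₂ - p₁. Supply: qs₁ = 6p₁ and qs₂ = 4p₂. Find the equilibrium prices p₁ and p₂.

Market 1: 183 - 6p₁ - 2p₂ = 6p₁ → 12p₁ + 2p₂ = 183.
Market 2: 9p₂ + p₁ = 196.
Eliminating p₂: 9×(1) − 2×(2) gives 106p₁ = 1255, so p₁ = 1255/106.
Back-substitute into (2): p₂ = (196 − 1×1255/106) / 9 = 2169/106.

p₁ = 1255/106, p₂ = 2169/106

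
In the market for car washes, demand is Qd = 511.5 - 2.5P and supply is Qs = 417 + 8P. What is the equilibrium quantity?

Set Qd = Qs: 511.5 - 2.5P = 417 + 8P.
94.5 = 10.5P, so P* = 9.
Q* = 511.5 − 2.5(9) = 489.

Q* = 489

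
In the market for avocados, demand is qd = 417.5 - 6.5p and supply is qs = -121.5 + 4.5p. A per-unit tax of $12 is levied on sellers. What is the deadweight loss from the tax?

Pre-tax equilibrium: p* = 49, q* = 99.
Tax on sellers shifts supply to qs = -121.5 + 4.5(p − 12) = -175.5 + 4.5p.
417.5 - 6.5p = -175.5 + 4.5p gives buyer price pb = 593/11; sellers receive ps = 593/11 − 12 = 461/11.
New quantity: q = 417.5 − 6.5(593/11) = 738/11.
DWL = ½ × 12 × (99 − 738/11) = 2106/11.

Deadweight loss = 2106/11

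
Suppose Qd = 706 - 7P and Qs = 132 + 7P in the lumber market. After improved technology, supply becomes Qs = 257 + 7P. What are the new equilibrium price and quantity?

Original equilibrium: P* = 41, Q* = 419.
New equilibrium: 706 - 7P = 257 + 7P, so 449 = 14P and P' = 449/14; Q' = 706 − 7(449/14) = 481.5.

P' = 449/14, Q' = 481.5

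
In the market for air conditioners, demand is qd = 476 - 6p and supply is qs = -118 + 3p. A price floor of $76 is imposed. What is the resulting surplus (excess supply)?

Surplus = 90

Equilibrium price would be p* = 66, so the floor at 76 binds.
At p = 76: qd = 20, qs = 110.
Surplus = 110 − 20 = 90.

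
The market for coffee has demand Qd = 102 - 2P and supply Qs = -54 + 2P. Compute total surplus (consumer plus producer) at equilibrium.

Total surplus = 288

Equilibrium: 102 - 2P = -54 + 2P gives P* = 39, Q* = 24.
Demand choke price: P = 51; supply starts at P = 27.
CS = ½(51 − 39)(24) = 144; PS = ½(39 − 27)(24) = 144.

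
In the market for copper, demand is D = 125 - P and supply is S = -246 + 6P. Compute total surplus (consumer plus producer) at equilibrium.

Total surplus = 3024

Equilibrium: 125 - P = -246 + 6P gives P* = 53, Q* = 72.
Demand choke price: P = 125; supply starts at P = 41.
CS = ½(125 − 53)(72) = 2592; PS = ½(53 − 41)(72) = 432.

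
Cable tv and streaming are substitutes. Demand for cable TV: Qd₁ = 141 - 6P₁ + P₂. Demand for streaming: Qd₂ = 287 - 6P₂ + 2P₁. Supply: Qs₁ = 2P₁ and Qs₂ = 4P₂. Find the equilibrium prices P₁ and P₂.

P₁ = 1697/78, P₂ = 1289/39

Market 1: 141 - 6P₁ + P₂ = 2P₁ → 8P₁ - P₂ = 141.
Market 2: 10P₂ - 2P₁ = 287.
Eliminating P₂: 10×(1) + 1×(2) gives 78P₁ = 1697, so P₁ = 1697/78.
Back-substitute into (2): P₂ = (287 + 2×1697/78) / 10 = 1289/39.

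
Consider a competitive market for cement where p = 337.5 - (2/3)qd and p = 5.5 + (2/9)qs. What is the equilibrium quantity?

q* = 373.5

Set the two price expressions equal: 337.5 - (2/3)q = 5.5 + (2/9)q.
332 = (8/9)q, so q* = 373.5.
p* = 337.5 − (2/3)(373.5) = 88.5.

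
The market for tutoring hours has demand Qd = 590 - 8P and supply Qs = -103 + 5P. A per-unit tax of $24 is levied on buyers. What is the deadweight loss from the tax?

Deadweight loss = 11520/13

Pre-tax equilibrium: P* = 693/13, Q* = 2126/13.
Tax on buyers shifts demand to Qd = 590 − 8(P + 24) = 398 - 8P.
398 - 8P = -103 + 5P gives seller price Ps = 501/13; buyers pay Pb = 501/13 + 24 = 813/13.
New quantity: Q = 590 − 8(813/13) = 1166/13.
DWL = ½ × 24 × (2126/13 − 1166/13) = 11520/13.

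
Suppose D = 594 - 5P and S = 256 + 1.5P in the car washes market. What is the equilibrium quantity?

Set D = S: 594 - 5P = 256 + 1.5P.
338 = 6.5P, so P* = 52.
Q* = 594 − 5(52) = 334.

Q* = 334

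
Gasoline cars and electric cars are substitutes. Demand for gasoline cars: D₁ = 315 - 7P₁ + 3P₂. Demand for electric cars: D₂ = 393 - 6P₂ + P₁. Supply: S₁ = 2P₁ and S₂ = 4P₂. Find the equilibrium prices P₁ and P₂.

P₁ = 1443/29, P₂ = 1284/29

Market 1: 315 - 7P₁ + 3P₂ = 2P₁ → 9P₁ - 3P₂ = 315.
Market 2: 10P₂ - P₁ = 393.
Eliminating P₂: 10×(1) + 3×(2) gives 87P₁ = 4329, so P₁ = 1443/29.
Back-substitute into (2): P₂ = (393 + 1×1443/29) / 10 = 1284/29.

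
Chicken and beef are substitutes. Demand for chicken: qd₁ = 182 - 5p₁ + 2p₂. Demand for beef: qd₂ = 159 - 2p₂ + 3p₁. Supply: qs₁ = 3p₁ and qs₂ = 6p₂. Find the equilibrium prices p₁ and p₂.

p₁ = 887/29, p₂ = 909/29

Market 1: 182 - 5p₁ + 2p₂ = 3p₁ → 8p₁ - 2p₂ = 182.
Market 2: 8p₂ - 3p₁ = 159.
Eliminating p₂: 8×(1) + 2×(2) gives 58p₁ = 1774, so p₁ = 887/29.
Back-substitute into (2): p₂ = (159 + 3×887/29) / 8 = 909/29.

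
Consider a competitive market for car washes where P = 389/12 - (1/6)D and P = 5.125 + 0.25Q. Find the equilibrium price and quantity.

Set the two price expressions equal: 389/12 - (1/6)Q = 5.125 + 0.25Q.
655/24 = (5/12)Q, so Q* = 65.5.
P* = 389/12 − (1/6)(65.5) = 21.5.

P* = 21.5, Q* = 65.5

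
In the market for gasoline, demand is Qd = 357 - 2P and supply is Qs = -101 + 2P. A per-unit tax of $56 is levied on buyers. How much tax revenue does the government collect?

Pre-tax equilibrium: P* = 114.5, Q* = 128.
Tax on buyers shifts demand to Qd = 357 − 2(P + 56) = 245 - 2P.
245 - 2P = -101 + 2P gives seller price Ps = 86.5; buyers pay Pb = 86.5 + 56 = 142.5.
New quantity: Q = 357 − 2(142.5) = 72.
Revenue = 56 × 72 = 4032.

Tax revenue = 4032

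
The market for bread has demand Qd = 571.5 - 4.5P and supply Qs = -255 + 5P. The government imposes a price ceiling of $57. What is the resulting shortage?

Equilibrium price would be P* = 87, so the ceiling at 57 binds.
At P = 57: Qd = 571.5 − 4.5(57) = 315, Qs = -255 + 5(57) = 30.
Shortage = 315 − 30 = 285.

Shortage = 285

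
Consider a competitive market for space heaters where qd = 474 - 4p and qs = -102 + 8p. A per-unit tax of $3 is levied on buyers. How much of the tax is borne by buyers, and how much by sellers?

Pre-tax equilibrium: p* = 48, q* = 282.
Tax on buyers shifts demand to qd = 474 − 4(p + 3) = 462 - 4p.
462 - 4p = -102 + 8p gives seller price ps = 47; buyers pay pb = 47 + 3 = 50.
New quantity: q = 474 − 4(50) = 274.
Buyer burden = 50 − 48 = 2; seller burden = 48 − 47 = 1.

Buyers bear $2, sellers bear $1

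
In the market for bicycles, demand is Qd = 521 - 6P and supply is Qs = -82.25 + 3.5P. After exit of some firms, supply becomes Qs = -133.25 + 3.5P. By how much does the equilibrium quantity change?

ΔQ = -612/19

Original equilibrium: P* = 63.5, Q* = 140.
New equilibrium: 521 - 6P = -133.25 + 3.5P, so 654.25 = 9.5P and P' = 2617/38; Q' = 521 − 6(2617/38) = 2048/19.
Change in quantity: 2048/19 − 140 = -612/19.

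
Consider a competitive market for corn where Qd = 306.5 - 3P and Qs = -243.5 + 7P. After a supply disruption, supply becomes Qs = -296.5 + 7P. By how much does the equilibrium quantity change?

ΔQ = -15.9

Original equilibrium: P* = 55, Q* = 141.5.
New equilibrium: 306.5 - 3P = -296.5 + 7P, so 603 = 10P and P' = 60.3; Q' = 306.5 − 3(60.3) = 125.6.
Change in quantity: 125.6 − 141.5 = -15.9.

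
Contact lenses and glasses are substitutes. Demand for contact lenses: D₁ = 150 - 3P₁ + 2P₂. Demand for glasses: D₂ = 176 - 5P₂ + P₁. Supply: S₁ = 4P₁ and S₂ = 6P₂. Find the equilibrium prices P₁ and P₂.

P₁ = 2002/75, P₂ = 1382/75

Market 1: 150 - 3P₁ + 2P₂ = 4P₁ → 7P₁ - 2P₂ = 150.
Market 2: 11P₂ - P₁ = 176.
Eliminating P₂: 11×(1) + 2×(2) gives 75P₁ = 2002, so P₁ = 2002/75.
Back-substitute into (2): P₂ = (176 + 1×2002/75) / 11 = 1382/75.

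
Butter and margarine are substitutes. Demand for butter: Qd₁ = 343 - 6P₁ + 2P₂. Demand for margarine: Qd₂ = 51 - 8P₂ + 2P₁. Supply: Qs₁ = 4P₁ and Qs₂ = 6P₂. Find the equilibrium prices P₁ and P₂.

Market 1: 343 - 6P₁ + 2P₂ = 4P₁ → 10P₁ - 2P₂ = 343.
Market 2: 14P₂ - 2P₁ = 51.
Eliminating P₂: 14×(1) + 2×(2) gives 136P₁ = 4904, so P₁ = 613/17.
Back-substitute into (2): P₂ = (51 + 2×613/17) / 14 = 299/34.

P₁ = 613/17, P₂ = 299/34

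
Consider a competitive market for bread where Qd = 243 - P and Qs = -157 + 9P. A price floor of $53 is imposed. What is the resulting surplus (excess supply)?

Equilibrium price would be P* = 40, so the floor at 53 binds.
At P = 53: Qd = 190, Qs = 320.
Surplus = 320 − 190 = 130.

Surplus = 130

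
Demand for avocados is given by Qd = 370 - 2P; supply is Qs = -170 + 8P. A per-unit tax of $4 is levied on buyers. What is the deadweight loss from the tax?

Deadweight loss = 12.8

Pre-tax equilibrium: P* = 54, Q* = 262.
Tax on buyers shifts demand to Qd = 370 − 2(P + 4) = 362 - 2P.
362 - 2P = -170 + 8P gives seller price Ps = 53.2; buyers pay Pb = 53.2 + 4 = 57.2.
New quantity: Q = 370 − 2(57.2) = 255.6.
DWL = ½ × 4 × (262 − 255.6) = 12.8.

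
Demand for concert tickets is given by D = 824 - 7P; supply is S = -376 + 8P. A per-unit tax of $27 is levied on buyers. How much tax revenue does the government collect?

Tax revenue = 4406.4

Pre-tax equilibrium: P* = 80, Q* = 264.
Tax on buyers shifts demand to D = 824 − 7(P + 27) = 635 - 7P.
635 - 7P = -376 + 8P gives seller price Ps = 67.4; buyers pay Pb = 67.4 + 27 = 94.4.
New quantity: Q = 824 − 7(94.4) = 163.2.
Revenue = 27 × 163.2 = 4406.4.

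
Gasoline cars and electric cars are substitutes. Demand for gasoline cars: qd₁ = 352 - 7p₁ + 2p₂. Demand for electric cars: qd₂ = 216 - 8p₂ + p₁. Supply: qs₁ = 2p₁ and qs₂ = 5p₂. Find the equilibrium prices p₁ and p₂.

p₁ = 5008/115, p₂ = 2296/115

Market 1: 352 - 7p₁ + 2p₂ = 2p₁ → 9p₁ - 2p₂ = 352.
Market 2: 13p₂ - p₁ = 216.
Eliminating p₂: 13×(1) + 2×(2) gives 115p₁ = 5008, so p₁ = 5008/115.
Back-substitute into (2): p₂ = (216 + 1×5008/115) / 13 = 2296/115.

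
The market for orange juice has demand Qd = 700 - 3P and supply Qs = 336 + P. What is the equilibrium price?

P* = 91

Set Qd = Qs: 700 - 3P = 336 + P.
364 = 4P, so P* = 91.
Q* = 700 − 3(91) = 427.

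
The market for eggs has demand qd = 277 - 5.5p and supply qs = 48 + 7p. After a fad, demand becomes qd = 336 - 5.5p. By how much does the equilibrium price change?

Δp = 4.72

Original equilibrium: p* = 18.32, q* = 176.24.
New equilibrium: 336 - 5.5p = 48 + 7p, so 288 = 12.5p and p' = 23.04; q' = 336 − 5.5(23.04) = 209.28.
Change in price: 23.04 − 18.32 = 4.72.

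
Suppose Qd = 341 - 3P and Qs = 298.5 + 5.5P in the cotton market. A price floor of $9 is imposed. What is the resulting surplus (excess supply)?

Surplus = 34

Equilibrium price would be P* = 5, so the floor at 9 binds.
At P = 9: Qd = 314, Qs = 348.
Surplus = 348 − 314 = 34.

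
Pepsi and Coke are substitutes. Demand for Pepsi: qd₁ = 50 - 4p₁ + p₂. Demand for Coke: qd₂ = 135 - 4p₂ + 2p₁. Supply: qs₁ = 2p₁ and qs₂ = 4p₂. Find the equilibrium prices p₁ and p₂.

p₁ = 535/46, p₂ = 455/23

Market 1: 50 - 4p₁ + p₂ = 2p₁ → 6p₁ - p₂ = 50.
Market 2: 8p₂ - 2p₁ = 135.
Eliminating p₂: 8×(1) + 1×(2) gives 46p₁ = 535, so p₁ = 535/46.
Back-substitute into (2): p₂ = (135 + 2×535/46) / 8 = 455/23.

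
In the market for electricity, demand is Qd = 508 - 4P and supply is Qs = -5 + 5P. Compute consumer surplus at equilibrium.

Consumer surplus = 9800

Equilibrium: 508 - 4P = -5 + 5P gives P* = 57, Q* = 280.
Demand choke price (Qd = 0): P = 127.
CS = ½(127 − 57)(280) = 9800.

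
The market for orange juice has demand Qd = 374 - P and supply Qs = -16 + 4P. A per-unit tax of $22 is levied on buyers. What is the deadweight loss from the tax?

Deadweight loss = 193.6

Pre-tax equilibrium: P* = 78, Q* = 296.
Tax on buyers shifts demand to Qd = 374 − 1(P + 22) = 352 - P.
352 - P = -16 + 4P gives seller price Ps = 73.6; buyers pay Pb = 73.6 + 22 = 95.6.
New quantity: Q = 374 − 1(95.6) = 278.4.
DWL = ½ × 22 × (296 − 278.4) = 193.6.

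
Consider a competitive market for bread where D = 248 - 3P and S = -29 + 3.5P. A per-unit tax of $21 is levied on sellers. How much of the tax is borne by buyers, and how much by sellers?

Pre-tax equilibrium: P* = 554/13, Q* = 1562/13.
Tax on sellers shifts supply to S = -29 + 3.5(P − 21) = -102.5 + 3.5P.
248 - 3P = -102.5 + 3.5P gives buyer price Pb = 701/13; sellers receive Ps = 701/13 − 21 = 428/13.
New quantity: Q = 248 − 3(701/13) = 1121/13.
Buyer burden = 701/13 − 554/13 = 147/13; seller burden = 554/13 − 428/13 = 126/13.

Buyers bear 147/13, sellers bear 126/13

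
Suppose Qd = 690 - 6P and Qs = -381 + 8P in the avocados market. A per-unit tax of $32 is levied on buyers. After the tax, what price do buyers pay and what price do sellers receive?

Pre-tax equilibrium: P* = 76.5, Q* = 231.
Tax on buyers shifts demand to Qd = 690 − 6(P + 32) = 498 - 6P.
498 - 6P = -381 + 8P gives seller price Ps = 879/14; buyers pay Pb = 879/14 + 32 = 1327/14.
New quantity: Q = 690 − 6(1327/14) = 849/7.

Buyers pay 1327/14, sellers receive 879/14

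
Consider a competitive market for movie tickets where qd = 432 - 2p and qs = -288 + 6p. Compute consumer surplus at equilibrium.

Consumer surplus = 15876

Equilibrium: 432 - 2p = -288 + 6p gives p* = 90, q* = 252.
Demand choke price (qd = 0): p = 216.
CS = ½(216 − 90)(252) = 15876.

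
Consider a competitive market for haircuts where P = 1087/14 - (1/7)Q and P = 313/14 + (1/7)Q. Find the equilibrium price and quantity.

P* = 50, Q* = 193.5

Set the two price expressions equal: 1087/14 - (1/7)Q = 313/14 + (1/7)Q.
387/7 = (2/7)Q, so Q* = 193.5.
P* = 1087/14 − (1/7)(193.5) = 50.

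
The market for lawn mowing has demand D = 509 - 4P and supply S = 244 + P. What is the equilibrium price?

Set D = S: 509 - 4P = 244 + P.
265 = 5P, so P* = 53.
Q* = 509 − 4(53) = 297.

P* = 53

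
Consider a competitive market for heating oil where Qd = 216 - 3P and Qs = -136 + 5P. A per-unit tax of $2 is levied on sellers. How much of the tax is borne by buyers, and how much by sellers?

Buyers bear $1.25, sellers bear $0.75

Pre-tax equilibrium: P* = 44, Q* = 84.
Tax on sellers shifts supply to Qs = -136 + 5(P − 2) = -146 + 5P.
216 - 3P = -146 + 5P gives buyer price Pb = 45.25; sellers receive Ps = 45.25 − 2 = 43.25.
New quantity: Q = 216 − 3(45.25) = 80.25.
Buyer burden = 45.25 − 44 = 1.25; seller burden = 44 − 43.25 = 0.75.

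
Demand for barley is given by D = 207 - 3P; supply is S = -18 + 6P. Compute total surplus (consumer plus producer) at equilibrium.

Equilibrium: 207 - 3P = -18 + 6P gives P* = 25, Q* = 132.
Demand choke price: P = 69; supply starts at P = 3.
CS = ½(69 − 25)(132) = 2904; PS = ½(25 − 3)(132) = 1452.

Total surplus = 4356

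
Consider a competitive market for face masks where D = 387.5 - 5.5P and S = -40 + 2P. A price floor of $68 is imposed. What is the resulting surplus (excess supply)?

Surplus = 82.5

Equilibrium price would be P* = 57, so the floor at 68 binds.
At P = 68: D = 13.5, S = 96.
Surplus = 96 − 13.5 = 82.5.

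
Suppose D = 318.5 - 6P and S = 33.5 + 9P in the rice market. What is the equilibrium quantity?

Q* = 204.5

Set D = S: 318.5 - 6P = 33.5 + 9P.
285 = 15P, so P* = 19.
Q* = 318.5 − 6(19) = 204.5.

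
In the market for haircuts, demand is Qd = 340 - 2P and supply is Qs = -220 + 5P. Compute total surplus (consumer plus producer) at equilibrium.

Equilibrium: 340 - 2P = -220 + 5P gives P* = 80, Q* = 180.
Demand choke price: P = 170; supply starts at P = 44.
CS = ½(170 − 80)(180) = 8100; PS = ½(80 − 44)(180) = 3240.

Total surplus = 11340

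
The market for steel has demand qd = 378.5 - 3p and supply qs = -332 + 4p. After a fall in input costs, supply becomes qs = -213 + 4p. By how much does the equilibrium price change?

Original equilibrium: p* = 101.5, q* = 74.
New equilibrium: 378.5 - 3p = -213 + 4p, so 591.5 = 7p and p' = 84.5; q' = 378.5 − 3(84.5) = 125.
Change in price: 84.5 − 101.5 = -17.

Δp = -17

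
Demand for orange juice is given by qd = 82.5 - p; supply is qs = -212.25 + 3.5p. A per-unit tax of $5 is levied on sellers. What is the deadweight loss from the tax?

Pre-tax equilibrium: p* = 65.5, q* = 17.
Tax on sellers shifts supply to qs = -212.25 + 3.5(p − 5) = -229.75 + 3.5p.
82.5 - p = -229.75 + 3.5p gives buyer price pb = 1249/18; sellers receive ps = 1249/18 − 5 = 1159/18.
New quantity: q = 82.5 − 1(1249/18) = 118/9.
DWL = ½ × 5 × (17 − 118/9) = 175/18.

Deadweight loss = 175/18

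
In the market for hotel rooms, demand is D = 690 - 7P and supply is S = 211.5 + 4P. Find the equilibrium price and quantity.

P* = 43.5, Q* = 385.5

Set D = S: 690 - 7P = 211.5 + 4P.
478.5 = 11P, so P* = 43.5.
Q* = 690 − 7(43.5) = 385.5.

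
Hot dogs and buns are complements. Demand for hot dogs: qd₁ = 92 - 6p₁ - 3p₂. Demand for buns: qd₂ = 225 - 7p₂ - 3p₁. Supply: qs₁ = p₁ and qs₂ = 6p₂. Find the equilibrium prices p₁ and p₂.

Market 1: 92 - 6p₁ - 3p₂ = p₁ → 7p₁ + 3p₂ = 92.
Market 2: 13p₂ + 3p₁ = 225.
Eliminating p₂: 13×(1) − 3×(2) gives 82p₁ = 521, so p₁ = 521/82.
Back-substitute into (2): p₂ = (225 − 3×521/82) / 13 = 1299/82.

p₁ = 521/82, p₂ = 1299/82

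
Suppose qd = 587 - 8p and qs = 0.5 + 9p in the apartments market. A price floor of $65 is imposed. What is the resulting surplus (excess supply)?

Equilibrium price would be p* = 34.5, so the floor at 65 binds.
At p = 65: qd = 67, qs = 585.5.
Surplus = 585.5 − 67 = 518.5.

Surplus = 518.5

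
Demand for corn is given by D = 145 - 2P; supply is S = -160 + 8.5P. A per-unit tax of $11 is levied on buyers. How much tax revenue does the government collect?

Pre-tax equilibrium: P* = 610/21, Q* = 1825/21.
Tax on buyers shifts demand to D = 145 − 2(P + 11) = 123 - 2P.
123 - 2P = -160 + 8.5P gives seller price Ps = 566/21; buyers pay Pb = 566/21 + 11 = 797/21.
New quantity: Q = 145 − 2(797/21) = 1451/21.
Revenue = 11 × 1451/21 = 15961/21.

Tax revenue = 15961/21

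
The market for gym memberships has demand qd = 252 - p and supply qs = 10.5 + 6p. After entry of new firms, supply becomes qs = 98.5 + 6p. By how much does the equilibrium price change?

Original equilibrium: p* = 34.5, q* = 217.5.
New equilibrium: 252 - p = 98.5 + 6p, so 153.5 = 7p and p' = 307/14; q' = 252 − 1(307/14) = 3221/14.
Change in price: 307/14 − 34.5 = -88/7.

Δp = -88/7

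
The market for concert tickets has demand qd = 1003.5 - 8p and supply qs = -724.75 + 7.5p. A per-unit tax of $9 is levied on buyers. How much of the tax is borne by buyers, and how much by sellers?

Pre-tax equilibrium: p* = 111.5, q* = 111.5.
Tax on buyers shifts demand to qd = 1003.5 − 8(p + 9) = 931.5 - 8p.
931.5 - 8p = -724.75 + 7.5p gives seller price ps = 6625/62; buyers pay pb = 6625/62 + 9 = 7183/62.
New quantity: q = 1003.5 − 8(7183/62) = 4753/62.
Buyer burden = 7183/62 − 111.5 = 135/31; seller burden = 111.5 − 6625/62 = 144/31.

Buyers bear 135/31, sellers bear 144/31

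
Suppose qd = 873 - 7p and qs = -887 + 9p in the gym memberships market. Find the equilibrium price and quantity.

p* = 110, q* = 103

Set qd = qs: 873 - 7p = -887 + 9p.
1760 = 16p, so p* = 110.
q* = 873 − 7(110) = 103.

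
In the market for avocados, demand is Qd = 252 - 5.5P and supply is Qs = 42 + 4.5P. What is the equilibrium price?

P* = 21

Set Qd = Qs: 252 - 5.5P = 42 + 4.5P.
210 = 10P, so P* = 21.
Q* = 252 − 5.5(21) = 136.5.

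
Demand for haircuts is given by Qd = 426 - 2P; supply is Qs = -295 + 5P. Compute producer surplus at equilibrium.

Producer surplus = 4840

Equilibrium: 426 - 2P = -295 + 5P gives P* = 103, Q* = 220.
Supply starts at P = 59 (where Qs = 0).
PS = ½(103 − 59)(220) = 4840.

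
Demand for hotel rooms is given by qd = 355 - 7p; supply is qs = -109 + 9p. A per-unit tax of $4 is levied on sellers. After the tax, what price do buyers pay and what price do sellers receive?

Pre-tax equilibrium: p* = 29, q* = 152.
Tax on sellers shifts supply to qs = -109 + 9(p − 4) = -145 + 9p.
355 - 7p = -145 + 9p gives buyer price pb = 31.25; sellers receive ps = 31.25 − 4 = 27.25.
New quantity: q = 355 − 7(31.25) = 136.25.

Buyers pay $31.25, sellers receive $27.25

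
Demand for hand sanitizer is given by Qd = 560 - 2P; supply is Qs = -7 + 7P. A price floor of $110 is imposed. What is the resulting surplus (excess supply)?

Equilibrium price would be P* = 63, so the floor at 110 binds.
At P = 110: Qd = 340, Qs = 763.
Surplus = 763 − 340 = 423.

Surplus = 423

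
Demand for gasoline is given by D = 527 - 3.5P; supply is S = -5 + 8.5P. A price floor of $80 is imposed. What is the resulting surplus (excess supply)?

Surplus = 428

Equilibrium price would be P* = 133/3, so the floor at 80 binds.
At P = 80: D = 247, S = 675.
Surplus = 675 − 247 = 428.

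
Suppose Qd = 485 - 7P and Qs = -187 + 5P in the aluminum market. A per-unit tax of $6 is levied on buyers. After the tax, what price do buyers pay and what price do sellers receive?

Buyers pay $58.5, sellers receive $52.5

Pre-tax equilibrium: P* = 56, Q* = 93.
Tax on buyers shifts demand to Qd = 485 − 7(P + 6) = 443 - 7P.
443 - 7P = -187 + 5P gives seller price Ps = 52.5; buyers pay Pb = 52.5 + 6 = 58.5.
New quantity: Q = 485 − 7(58.5) = 75.5.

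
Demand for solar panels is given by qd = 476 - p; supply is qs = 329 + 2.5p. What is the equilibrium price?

p* = 42

Set qd = qs: 476 - p = 329 + 2.5p.
147 = 3.5p, so p* = 42.
q* = 476 − 1(42) = 434.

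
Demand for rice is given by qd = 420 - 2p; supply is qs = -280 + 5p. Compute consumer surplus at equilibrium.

Consumer surplus = 12100

Equilibrium: 420 - 2p = -280 + 5p gives p* = 100, q* = 220.
Demand choke price (qd = 0): p = 210.
CS = ½(210 − 100)(220) = 12100.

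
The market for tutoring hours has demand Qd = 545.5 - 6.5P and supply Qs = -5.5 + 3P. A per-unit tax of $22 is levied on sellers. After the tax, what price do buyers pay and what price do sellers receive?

Buyers pay 1234/19, sellers receive 816/19

Pre-tax equilibrium: P* = 58, Q* = 168.5.
Tax on sellers shifts supply to Qs = -5.5 + 3(P − 22) = -71.5 + 3P.
545.5 - 6.5P = -71.5 + 3P gives buyer price Pb = 1234/19; sellers receive Ps = 1234/19 − 22 = 816/19.
New quantity: Q = 545.5 − 6.5(1234/19) = 4687/38.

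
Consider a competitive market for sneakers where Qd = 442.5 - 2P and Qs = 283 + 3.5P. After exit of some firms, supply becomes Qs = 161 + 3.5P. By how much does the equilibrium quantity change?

Original equilibrium: P* = 29, Q* = 384.5.
New equilibrium: 442.5 - 2P = 161 + 3.5P, so 281.5 = 5.5P and P' = 563/11; Q' = 442.5 − 2(563/11) = 7483/22.
Change in quantity: 7483/22 − 384.5 = -488/11.

ΔQ = -488/11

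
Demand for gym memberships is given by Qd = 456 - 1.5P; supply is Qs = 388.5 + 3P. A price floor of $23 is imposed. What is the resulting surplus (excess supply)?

Surplus = 36

Equilibrium price would be P* = 15, so the floor at 23 binds.
At P = 23: Qd = 421.5, Qs = 457.5.
Surplus = 457.5 − 421.5 = 36.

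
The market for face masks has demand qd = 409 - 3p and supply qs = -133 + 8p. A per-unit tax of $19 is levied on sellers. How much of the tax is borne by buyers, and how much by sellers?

Buyers bear 152/11, sellers bear 57/11

Pre-tax equilibrium: p* = 542/11, q* = 2873/11.
Tax on sellers shifts supply to qs = -133 + 8(p − 19) = -285 + 8p.
409 - 3p = -285 + 8p gives buyer price pb = 694/11; sellers receive ps = 694/11 − 19 = 485/11.
New quantity: q = 409 − 3(694/11) = 2417/11.
Buyer burden = 694/11 − 542/11 = 152/11; seller burden = 542/11 − 485/11 = 57/11.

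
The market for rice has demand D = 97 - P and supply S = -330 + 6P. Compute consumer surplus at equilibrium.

Consumer surplus = 648

Equilibrium: 97 - P = -330 + 6P gives P* = 61, Q* = 36.
Demand choke price (D = 0): P = 97.
CS = ½(97 − 61)(36) = 648.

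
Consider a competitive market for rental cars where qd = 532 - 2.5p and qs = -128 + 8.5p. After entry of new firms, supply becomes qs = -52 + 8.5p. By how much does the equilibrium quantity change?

Original equilibrium: p* = 60, q* = 382.
New equilibrium: 532 - 2.5p = -52 + 8.5p, so 584 = 11p and p' = 584/11; q' = 532 − 2.5(584/11) = 4392/11.
Change in quantity: 4392/11 − 382 = 190/11.

Δq = 190/11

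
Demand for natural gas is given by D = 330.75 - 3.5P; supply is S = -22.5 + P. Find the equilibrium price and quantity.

P* = 78.5, Q* = 56

Set D = S: 330.75 - 3.5P = -22.5 + P.
353.25 = 4.5P, so P* = 78.5.
Q* = 330.75 − 3.5(78.5) = 56.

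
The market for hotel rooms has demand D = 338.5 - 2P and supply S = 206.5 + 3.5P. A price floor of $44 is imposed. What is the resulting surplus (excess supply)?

Surplus = 110

Equilibrium price would be P* = 24, so the floor at 44 binds.
At P = 44: D = 250.5, S = 360.5.
Surplus = 360.5 − 250.5 = 110.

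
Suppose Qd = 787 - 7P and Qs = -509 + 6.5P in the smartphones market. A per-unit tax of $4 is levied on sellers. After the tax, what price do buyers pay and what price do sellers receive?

Pre-tax equilibrium: P* = 96, Q* = 115.
Tax on sellers shifts supply to Qs = -509 + 6.5(P − 4) = -535 + 6.5P.
787 - 7P = -535 + 6.5P gives buyer price Pb = 2644/27; sellers receive Ps = 2644/27 − 4 = 2536/27.
New quantity: Q = 787 − 7(2644/27) = 2741/27.

Buyers pay 2644/27, sellers receive 2536/27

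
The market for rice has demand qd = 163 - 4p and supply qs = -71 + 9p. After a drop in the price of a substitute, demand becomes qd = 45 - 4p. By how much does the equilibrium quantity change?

Δq = -1062/13

Original equilibrium: p* = 18, q* = 91.
New equilibrium: 45 - 4p = -71 + 9p, so 116 = 13p and p' = 116/13; q' = 45 − 4(116/13) = 121/13.
Change in quantity: 121/13 − 91 = -1062/13.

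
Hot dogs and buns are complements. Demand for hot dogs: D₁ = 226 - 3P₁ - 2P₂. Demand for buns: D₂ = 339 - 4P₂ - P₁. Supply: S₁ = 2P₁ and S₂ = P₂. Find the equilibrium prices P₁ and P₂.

P₁ = 452/23, P₂ = 1469/23

Market 1: 226 - 3P₁ - 2P₂ = 2P₁ → 5P₁ + 2P₂ = 226.
Market 2: 5P₂ + P₁ = 339.
Eliminating P₂: 5×(1) − 2×(2) gives 23P₁ = 452, so P₁ = 452/23.
Back-substitute into (2): P₂ = (339 − 1×452/23) / 5 = 1469/23.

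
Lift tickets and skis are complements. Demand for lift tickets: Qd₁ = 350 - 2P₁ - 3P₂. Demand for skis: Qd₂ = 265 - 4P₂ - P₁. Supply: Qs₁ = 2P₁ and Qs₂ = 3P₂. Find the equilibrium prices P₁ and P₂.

P₁ = 66.2, P₂ = 28.4

Market 1: 350 - 2P₁ - 3P₂ = 2P₁ → 4P₁ + 3P₂ = 350.
Market 2: 7P₂ + P₁ = 265.
Eliminating P₂: 7×(1) − 3×(2) gives 25P₁ = 1655, so P₁ = 66.2.
Back-substitute into (2): P₂ = (265 − 1×66.2) / 7 = 28.4.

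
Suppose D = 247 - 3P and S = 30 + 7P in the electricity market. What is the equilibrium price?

P* = 21.7

Set D = S: 247 - 3P = 30 + 7P.
217 = 10P, so P* = 21.7.
Q* = 247 − 3(21.7) = 181.9.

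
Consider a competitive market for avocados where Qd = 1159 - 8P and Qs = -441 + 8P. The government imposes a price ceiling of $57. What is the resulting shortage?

Shortage = 688

Equilibrium price would be P* = 100, so the ceiling at 57 binds.
At P = 57: Qd = 1159 − 8(57) = 703, Qs = -441 + 8(57) = 15.
Shortage = 703 − 15 = 688.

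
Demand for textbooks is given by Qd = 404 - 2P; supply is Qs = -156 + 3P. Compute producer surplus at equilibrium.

Producer surplus = 5400

Equilibrium: 404 - 2P = -156 + 3P gives P* = 112, Q* = 180.
Supply starts at P = 52 (where Qs = 0).
PS = ½(112 − 52)(180) = 5400.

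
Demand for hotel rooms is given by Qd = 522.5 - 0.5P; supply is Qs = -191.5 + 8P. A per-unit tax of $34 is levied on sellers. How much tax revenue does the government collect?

Pre-tax equilibrium: P* = 84, Q* = 480.5.
Tax on sellers shifts supply to Qs = -191.5 + 8(P − 34) = -463.5 + 8P.
522.5 - 0.5P = -463.5 + 8P gives buyer price Pb = 116; sellers receive Ps = 116 − 34 = 82.
New quantity: Q = 522.5 − 0.5(116) = 464.5.
Revenue = 34 × 464.5 = 15793.

Tax revenue = 15793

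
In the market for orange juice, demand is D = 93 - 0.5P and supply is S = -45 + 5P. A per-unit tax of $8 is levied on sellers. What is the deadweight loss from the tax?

Deadweight loss = 160/11

Pre-tax equilibrium: P* = 276/11, Q* = 885/11.
Tax on sellers shifts supply to S = -45 + 5(P − 8) = -85 + 5P.
93 - 0.5P = -85 + 5P gives buyer price Pb = 356/11; sellers receive Ps = 356/11 − 8 = 268/11.
New quantity: Q = 93 − 0.5(356/11) = 845/11.
DWL = ½ × 8 × (885/11 − 845/11) = 160/11.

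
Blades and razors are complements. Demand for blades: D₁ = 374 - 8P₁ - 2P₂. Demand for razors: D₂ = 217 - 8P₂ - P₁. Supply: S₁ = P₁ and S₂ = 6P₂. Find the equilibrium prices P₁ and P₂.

P₁ = 2401/62, P₂ = 1579/124

Market 1: 374 - 8P₁ - 2P₂ = P₁ → 9P₁ + 2P₂ = 374.
Market 2: 14P₂ + P₁ = 217.
Eliminating P₂: 14×(1) − 2×(2) gives 124P₁ = 4802, so P₁ = 2401/62.
Back-substitute into (2): P₂ = (217 − 1×2401/62) / 14 = 1579/124.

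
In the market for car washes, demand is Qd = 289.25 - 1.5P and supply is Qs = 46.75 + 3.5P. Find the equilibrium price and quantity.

P* = 48.5, Q* = 216.5

Set Qd = Qs: 289.25 - 1.5P = 46.75 + 3.5P.
242.5 = 5P, so P* = 48.5.
Q* = 289.25 − 1.5(48.5) = 216.5.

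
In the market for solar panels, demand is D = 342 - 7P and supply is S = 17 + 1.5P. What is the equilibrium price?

P* = 650/17

Set D = S: 342 - 7P = 17 + 1.5P.
325 = 8.5P, so P* = 650/17.
Q* = 342 − 7(650/17) = 1264/17.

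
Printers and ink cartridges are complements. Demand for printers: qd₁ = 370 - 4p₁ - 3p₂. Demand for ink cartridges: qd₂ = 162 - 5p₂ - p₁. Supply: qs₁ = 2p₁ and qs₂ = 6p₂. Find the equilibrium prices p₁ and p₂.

p₁ = 512/9, p₂ = 86/9

Market 1: 370 - 4p₁ - 3p₂ = 2p₁ → 6p₁ + 3p₂ = 370.
Market 2: 11p₂ + p₁ = 162.
Eliminating p₂: 11×(1) − 3×(2) gives 63p₁ = 3584, so p₁ = 512/9.
Back-substitute into (2): p₂ = (162 − 1×512/9) / 11 = 86/9.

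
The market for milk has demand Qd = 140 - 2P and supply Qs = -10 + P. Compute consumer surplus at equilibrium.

Equilibrium: 140 - 2P = -10 + P gives P* = 50, Q* = 40.
Demand choke price (Qd = 0): P = 70.
CS = ½(70 − 50)(40) = 400.

Consumer surplus = 400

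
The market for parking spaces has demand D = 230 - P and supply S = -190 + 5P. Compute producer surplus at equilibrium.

Producer surplus = 2560

Equilibrium: 230 - P = -190 + 5P gives P* = 70, Q* = 160.
Supply starts at P = 38 (where S = 0).
PS = ½(70 − 38)(160) = 2560.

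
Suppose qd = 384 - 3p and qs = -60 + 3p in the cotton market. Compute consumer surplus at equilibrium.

Consumer surplus = 4374

Equilibrium: 384 - 3p = -60 + 3p gives p* = 74, q* = 162.
Demand choke price (qd = 0): p = 128.
CS = ½(128 − 74)(162) = 4374.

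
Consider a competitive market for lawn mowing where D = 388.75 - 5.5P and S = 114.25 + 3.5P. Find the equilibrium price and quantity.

P* = 30.5, Q* = 221

Set D = S: 388.75 - 5.5P = 114.25 + 3.5P.
274.5 = 9P, so P* = 30.5.
Q* = 388.75 − 5.5(30.5) = 221.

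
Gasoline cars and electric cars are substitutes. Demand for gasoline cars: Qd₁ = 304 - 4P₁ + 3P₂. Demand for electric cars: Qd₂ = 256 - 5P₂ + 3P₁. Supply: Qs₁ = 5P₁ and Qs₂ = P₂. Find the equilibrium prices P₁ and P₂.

P₁ = 57.6, P₂ = 1072/15

Market 1: 304 - 4P₁ + 3P₂ = 5P₁ → 9P₁ - 3P₂ = 304.
Market 2: 6P₂ - 3P₁ = 256.
Eliminating P₂: 6×(1) + 3×(2) gives 45P₁ = 2592, so P₁ = 57.6.
Back-substitute into (2): P₂ = (256 + 3×57.6) / 6 = 1072/15.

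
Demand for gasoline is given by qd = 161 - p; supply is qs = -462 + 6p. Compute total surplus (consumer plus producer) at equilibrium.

Total surplus = 3024

Equilibrium: 161 - p = -462 + 6p gives p* = 89, q* = 72.
Demand choke price: p = 161; supply starts at p = 77.
CS = ½(161 − 89)(72) = 2592; PS = ½(89 − 77)(72) = 432.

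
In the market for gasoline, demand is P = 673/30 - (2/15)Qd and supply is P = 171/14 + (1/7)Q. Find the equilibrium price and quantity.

Set the two price expressions equal: 673/30 - (2/15)Q = 171/14 + (1/7)Q.
1073/105 = (29/105)Q, so Q* = 37.
P* = 673/30 − (2/15)(37) = 17.5.

P* = 17.5, Q* = 37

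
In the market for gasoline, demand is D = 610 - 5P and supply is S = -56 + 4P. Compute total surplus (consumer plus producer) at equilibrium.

Total surplus = 12960

Equilibrium: 610 - 5P = -56 + 4P gives P* = 74, Q* = 240.
Demand choke price: P = 122; supply starts at P = 14.
CS = ½(122 − 74)(240) = 5760; PS = ½(74 − 14)(240) = 7200.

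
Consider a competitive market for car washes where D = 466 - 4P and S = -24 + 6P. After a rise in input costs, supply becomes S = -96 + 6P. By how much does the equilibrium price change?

ΔP = 7.2

Original equilibrium: P* = 49, Q* = 270.
New equilibrium: 466 - 4P = -96 + 6P, so 562 = 10P and P' = 56.2; Q' = 466 − 4(56.2) = 241.2.
Change in price: 56.2 − 49 = 7.2.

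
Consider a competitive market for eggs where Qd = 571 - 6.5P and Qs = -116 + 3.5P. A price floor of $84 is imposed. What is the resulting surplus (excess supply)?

Surplus = 153

Equilibrium price would be P* = 68.7, so the floor at 84 binds.
At P = 84: Qd = 25, Qs = 178.
Surplus = 178 − 25 = 153.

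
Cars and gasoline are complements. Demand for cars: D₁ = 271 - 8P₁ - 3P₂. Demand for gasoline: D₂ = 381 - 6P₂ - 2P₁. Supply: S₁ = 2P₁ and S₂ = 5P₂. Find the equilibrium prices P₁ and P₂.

P₁ = 919/52, P₂ = 817/26

Market 1: 271 - 8P₁ - 3P₂ = 2P₁ → 10P₁ + 3P₂ = 271.
Market 2: 11P₂ + 2P₁ = 381.
Eliminating P₂: 11×(1) − 3×(2) gives 104P₁ = 1838, so P₁ = 919/52.
Back-substitute into (2): P₂ = (381 − 2×919/52) / 11 = 817/26.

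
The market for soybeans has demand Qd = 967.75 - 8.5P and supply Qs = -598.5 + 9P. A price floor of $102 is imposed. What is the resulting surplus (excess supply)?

Equilibrium price would be P* = 89.5, so the floor at 102 binds.
At P = 102: Qd = 100.75, Qs = 319.5.
Surplus = 319.5 − 100.75 = 218.75.

Surplus = 218.75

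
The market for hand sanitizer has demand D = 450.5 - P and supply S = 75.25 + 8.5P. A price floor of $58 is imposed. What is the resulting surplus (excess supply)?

Surplus = 175.75

Equilibrium price would be P* = 39.5, so the floor at 58 binds.
At P = 58: D = 392.5, S = 568.25.
Surplus = 568.25 − 392.5 = 175.75.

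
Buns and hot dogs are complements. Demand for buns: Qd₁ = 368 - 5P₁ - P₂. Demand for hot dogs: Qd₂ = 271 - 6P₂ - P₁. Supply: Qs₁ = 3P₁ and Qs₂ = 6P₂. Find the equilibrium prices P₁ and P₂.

P₁ = 829/19, P₂ = 360/19

Market 1: 368 - 5P₁ - P₂ = 3P₁ → 8P₁ + P₂ = 368.
Market 2: 12P₂ + P₁ = 271.
Eliminating P₂: 12×(1) − 1×(2) gives 95P₁ = 4145, so P₁ = 829/19.
Back-substitute into (2): P₂ = (271 − 1×829/19) / 12 = 360/19.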